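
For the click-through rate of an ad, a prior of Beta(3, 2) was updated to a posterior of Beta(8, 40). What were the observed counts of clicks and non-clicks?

5 clicks and 38 non-clicks

Under Beta–binomial conjugacy the posterior parameters are (a+s, b+f).
So s = 8 − 3 = 5 and f = 40 − 2 = 38.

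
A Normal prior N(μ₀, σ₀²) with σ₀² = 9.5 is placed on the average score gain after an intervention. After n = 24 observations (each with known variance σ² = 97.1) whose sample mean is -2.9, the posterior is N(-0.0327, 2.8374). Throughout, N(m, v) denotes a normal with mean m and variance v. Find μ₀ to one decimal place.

μ₀ = 6.7

The posterior mean is a precision-weighted average: μ_n = (τ₀μ₀ + τ_data·x̄)/(τ₀+τ_data), with τ₀=1/σ₀² and τ_data=n/σ².
Here τ₀ = 1/9.5 = 0.105263 and τ_data = 24/97.1 = 0.247168, so τ_n = 0.352431.
Rearranging for μ₀: μ₀ = (μ_n·τ_n − τ_data·x̄)/τ₀ = (-0.0327·0.352431 − 0.247168·-2.9) / 0.105263 = 0.705263/0.105263 ≈ 6.7.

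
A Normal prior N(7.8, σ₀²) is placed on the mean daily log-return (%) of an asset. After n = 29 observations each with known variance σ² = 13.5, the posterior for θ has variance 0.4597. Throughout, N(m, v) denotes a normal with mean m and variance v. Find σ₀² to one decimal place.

Posterior precision equals prior precision plus data precision: 1/σ_n² = 1/σ₀² + n/σ².
So 1/σ₀² = 1/0.4597 − 29/13.5 = 2.175332 − 2.148148 = 0.027184.
Hence σ₀² = 1/0.027184 ≈ 36.8.

σ₀² = 36.8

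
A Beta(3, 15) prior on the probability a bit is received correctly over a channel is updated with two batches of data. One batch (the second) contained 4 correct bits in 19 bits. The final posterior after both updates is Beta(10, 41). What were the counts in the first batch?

3 correct bits and 11 errors

Sequential conjugate updates are equivalent to a single update on the pooled data, so total successes = posterior α − prior α and total failures = posterior β − prior β.
Total across both batches: 10−3=7 correct bits, 41−15=26 errors.
Subtract the second batch: 7−4=3 correct bits and 26−15=11 errors.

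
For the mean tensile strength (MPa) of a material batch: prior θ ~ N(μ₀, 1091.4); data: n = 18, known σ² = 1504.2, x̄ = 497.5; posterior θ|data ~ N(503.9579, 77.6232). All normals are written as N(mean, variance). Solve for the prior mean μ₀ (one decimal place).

μ₀ = 588.3

With known observation variance, the Normal–Normal posterior has precision τ_n = τ₀ + n/σ² and mean μ_n = (τ₀μ₀ + (n/σ²)x̄)/τ_n.
Here τ₀ = 1/1091.4 = 0.000916 and τ_data = 18/1504.2 = 0.011966, so τ_n = 0.012882.
Rearranging for μ₀: μ₀ = (μ_n·τ_n − τ_data·x̄)/τ₀ = (503.9579·0.012882 − 0.011966·497.5) / 0.000916 = 0.538901/0.000916 ≈ 588.3.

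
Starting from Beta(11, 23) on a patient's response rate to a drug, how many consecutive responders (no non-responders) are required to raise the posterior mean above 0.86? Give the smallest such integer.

After k responders and 0 non-responders the posterior is Beta(11+k, 23), with mean (11+k)/(11+23+k).
Set (11+k)/(34+k) > 0.86 and solve: k > (0.86·34 − 11)/(1 − 0.86) = 130.286.
The smallest integer exceeding 130.286 is 131, and checking k=131: (142)/(165) = 0.8606 > 0.86.

k = 131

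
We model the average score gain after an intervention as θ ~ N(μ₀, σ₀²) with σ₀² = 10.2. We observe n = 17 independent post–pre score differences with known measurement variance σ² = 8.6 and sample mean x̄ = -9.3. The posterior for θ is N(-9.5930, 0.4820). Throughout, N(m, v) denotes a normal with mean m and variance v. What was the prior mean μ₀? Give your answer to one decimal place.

The posterior mean is a precision-weighted average: μ_n = (τ₀μ₀ + τ_data·x̄)/(τ₀+τ_data), with τ₀=1/σ₀² and τ_data=n/σ².
Here τ₀ = 1/10.2 = 0.098039 and τ_data = 17/8.6 = 1.976744, so τ_n = 2.074783.
Rearranging for μ₀: μ₀ = (μ_n·τ_n − τ_data·x̄)/τ₀ = (-9.5930·2.074783 − 1.976744·-9.3) / 0.098039 = -1.519674/0.098039 ≈ -15.5.

μ₀ = -15.5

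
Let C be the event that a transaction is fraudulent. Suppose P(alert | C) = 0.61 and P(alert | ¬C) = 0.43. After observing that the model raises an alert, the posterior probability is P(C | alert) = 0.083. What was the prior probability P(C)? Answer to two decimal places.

Bayes' rule in odds form gives O(C|E) = O(C)·[P(E|C)/P(E|¬C)], hence O(C) = O(C|E)/LR.
Posterior odds = 0.083/(1−0.083) = 0.0905. LR = 0.61/0.43 = 1.4186.
Prior odds = 0.0905/1.4186 = 0.0638, so P(C) = 0.0638/(1+0.0638) ≈ 0.06.

P(C) = 0.06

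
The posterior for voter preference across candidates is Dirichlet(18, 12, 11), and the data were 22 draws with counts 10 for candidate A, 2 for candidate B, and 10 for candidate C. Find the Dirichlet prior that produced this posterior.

Dirichlet(8, 10, 1)

For a Dirichlet(α) prior with multinomial counts c, the posterior is Dirichlet(α + c) componentwise.
Subtract each count from the matching posterior parameter: 18−10=8, 12−2=10, 11−10=1.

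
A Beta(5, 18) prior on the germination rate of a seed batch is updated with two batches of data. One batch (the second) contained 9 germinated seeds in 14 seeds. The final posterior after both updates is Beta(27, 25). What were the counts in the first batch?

13 germinated seeds and 2 non-germinating seeds

Sequential conjugate updates are equivalent to a single update on the pooled data, so total successes = posterior α − prior α and total failures = posterior β − prior β.
Total across both batches: 27−5=22 germinated seeds, 25−18=7 non-germinating seeds.
Subtract the second batch: 22−9=13 germinated seeds and 7−5=2 non-germinating seeds.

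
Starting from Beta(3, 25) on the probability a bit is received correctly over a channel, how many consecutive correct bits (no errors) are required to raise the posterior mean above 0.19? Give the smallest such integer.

After k correct bits and 0 errors the posterior is Beta(3+k, 25), with mean (3+k)/(3+25+k).
Set (3+k)/(28+k) > 0.19 and solve: k > (0.19·28 − 3)/(1 − 0.19) = 2.864.
The smallest integer exceeding 2.864 is 3.

k = 3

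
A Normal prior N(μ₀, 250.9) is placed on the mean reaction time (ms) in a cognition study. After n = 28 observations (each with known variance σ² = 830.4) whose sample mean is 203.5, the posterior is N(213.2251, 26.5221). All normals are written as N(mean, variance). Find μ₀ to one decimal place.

μ₀ = 295.5

With known observation variance, the Normal–Normal posterior has precision τ_n = τ₀ + n/σ² and mean μ_n = (τ₀μ₀ + (n/σ²)x̄)/τ_n.
Here τ₀ = 1/250.9 = 0.003986 and τ_data = 28/830.4 = 0.033719, so τ_n = 0.037705.
Rearranging for μ₀: μ₀ = (μ_n·τ_n − τ_data·x̄)/τ₀ = (213.2251·0.037705 − 0.033719·203.5) / 0.003986 = 1.177836/0.003986 ≈ 295.5.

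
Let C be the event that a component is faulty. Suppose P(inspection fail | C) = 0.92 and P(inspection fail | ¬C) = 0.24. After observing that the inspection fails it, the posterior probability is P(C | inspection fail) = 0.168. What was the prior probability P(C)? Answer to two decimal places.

P(C) = 0.05

In odds form, posterior odds = prior odds × likelihood ratio, so prior odds = posterior odds ÷ LR.
Posterior odds = 0.168/(1−0.168) = 0.2019. LR = 0.92/0.24 = 3.8333.
Prior odds = 0.2019/3.8333 = 0.0527, so P(C) = 0.0527/(1+0.0527) ≈ 0.05.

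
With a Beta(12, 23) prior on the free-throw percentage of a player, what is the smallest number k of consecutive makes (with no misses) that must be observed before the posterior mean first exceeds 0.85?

After k makes and 0 misses the posterior is Beta(12+k, 23), with mean (12+k)/(12+23+k).
Set (12+k)/(35+k) > 0.85 and solve: k > (0.85·35 − 12)/(1 − 0.85) = 118.333.
The smallest integer exceeding 118.333 is 119, and checking k=119: (131)/(154) = 0.8506 > 0.85.

k = 119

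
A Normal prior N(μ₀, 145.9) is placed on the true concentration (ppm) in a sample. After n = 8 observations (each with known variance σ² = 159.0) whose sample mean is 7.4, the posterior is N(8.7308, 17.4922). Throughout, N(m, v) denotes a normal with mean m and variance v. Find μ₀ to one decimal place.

μ₀ = 18.5

With known observation variance, the Normal–Normal posterior has precision τ_n = τ₀ + n/σ² and mean μ_n = (τ₀μ₀ + (n/σ²)x̄)/τ_n.
Here τ₀ = 1/145.9 = 0.006854 and τ_data = 8/159.0 = 0.050314, so τ_n = 0.057168.
Rearranging for μ₀: μ₀ = (μ_n·τ_n − τ_data·x̄)/τ₀ = (8.7308·0.057168 − 0.050314·7.4) / 0.006854 = 0.126799/0.006854 ≈ 18.5.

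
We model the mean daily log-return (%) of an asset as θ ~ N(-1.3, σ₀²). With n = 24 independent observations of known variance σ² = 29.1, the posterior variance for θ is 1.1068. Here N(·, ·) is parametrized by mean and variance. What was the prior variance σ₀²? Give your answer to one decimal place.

Posterior precision equals prior precision plus data precision: 1/σ_n² = 1/σ₀² + n/σ².
So 1/σ₀² = 1/1.1068 − 24/29.1 = 0.903506 − 0.824742 = 0.078764.
Hence σ₀² = 1/0.078764 ≈ 12.7.

σ₀² = 12.7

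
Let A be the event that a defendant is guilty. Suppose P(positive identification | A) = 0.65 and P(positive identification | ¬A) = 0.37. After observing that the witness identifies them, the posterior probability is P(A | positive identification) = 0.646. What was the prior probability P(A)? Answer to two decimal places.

In odds form, posterior odds = prior odds × likelihood ratio, so prior odds = posterior odds ÷ LR.
Posterior odds = 0.646/(1−0.646) = 1.8249. LR = 0.65/0.37 = 1.7568.
Prior odds = 1.8249/1.7568 = 1.0388, so P(A) = 1.0388/(1+1.0388) ≈ 0.51.

P(A) = 0.51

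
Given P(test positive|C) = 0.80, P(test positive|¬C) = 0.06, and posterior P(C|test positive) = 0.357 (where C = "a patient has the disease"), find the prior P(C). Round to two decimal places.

P(C) = 0.04

In odds form, posterior odds = prior odds × likelihood ratio, so prior odds = posterior odds ÷ LR.
Posterior odds = 0.357/(1−0.357) = 0.5552. LR = 0.80/0.06 = 13.3333.
Prior odds = 0.5552/13.3333 = 0.0416, so P(C) = 0.0416/(1+0.0416) ≈ 0.04.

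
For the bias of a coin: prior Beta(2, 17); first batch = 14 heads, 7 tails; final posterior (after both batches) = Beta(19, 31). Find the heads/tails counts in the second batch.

Sequential conjugate updates are equivalent to a single update on the pooled data, so total successes = posterior α − prior α and total failures = posterior β − prior β.
Total across both batches: 19−2=17 heads, 31−17=14 tails.
Subtract the first batch: 17−14=3 heads and 14−7=7 tails.

3 heads and 7 tails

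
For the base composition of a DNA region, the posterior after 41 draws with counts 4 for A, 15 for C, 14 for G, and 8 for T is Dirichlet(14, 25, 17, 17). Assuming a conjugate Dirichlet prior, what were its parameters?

For a Dirichlet(α) prior with multinomial counts c, the posterior is Dirichlet(α + c) componentwise.
Subtract each count from the matching posterior parameter: 14−4=10, 25−15=10, 17−14=3, 17−8=9.

Dirichlet(10, 10, 3, 9)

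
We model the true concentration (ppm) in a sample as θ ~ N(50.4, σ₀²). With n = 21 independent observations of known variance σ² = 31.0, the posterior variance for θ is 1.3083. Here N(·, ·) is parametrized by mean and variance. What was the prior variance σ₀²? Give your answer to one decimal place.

For the Normal–Normal model with known σ², precisions add: τ_n = τ₀ + n/σ².
So 1/σ₀² = 1/1.3083 − 21/31.0 = 0.764351 − 0.677419 = 0.086932.
Hence σ₀² = 1/0.086932 ≈ 11.5.

σ₀² = 11.5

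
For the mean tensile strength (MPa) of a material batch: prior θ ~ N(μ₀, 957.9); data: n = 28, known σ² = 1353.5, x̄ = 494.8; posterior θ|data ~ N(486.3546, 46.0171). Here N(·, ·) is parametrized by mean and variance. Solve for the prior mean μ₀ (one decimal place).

μ₀ = 319.0

With known observation variance, the Normal–Normal posterior has precision τ_n = τ₀ + n/σ² and mean μ_n = (τ₀μ₀ + (n/σ²)x̄)/τ_n.
Here τ₀ = 1/957.9 = 0.001044 and τ_data = 28/1353.5 = 0.020687, so τ_n = 0.021731.
Rearranging for μ₀: μ₀ = (μ_n·τ_n − τ_data·x̄)/τ₀ = (486.3546·0.021731 − 0.020687·494.8) / 0.001044 = 0.333044/0.001044 ≈ 319.0.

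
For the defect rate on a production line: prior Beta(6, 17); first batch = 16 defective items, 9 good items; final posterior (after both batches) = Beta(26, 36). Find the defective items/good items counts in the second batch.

Sequential conjugate updates are equivalent to a single update on the pooled data, so total successes = posterior α − prior α and total failures = posterior β − prior β.
Total across both batches: 26−6=20 defective items, 36−17=19 good items.
Subtract the first batch: 20−16=4 defective items and 19−9=10 good items.

4 defective items and 10 good items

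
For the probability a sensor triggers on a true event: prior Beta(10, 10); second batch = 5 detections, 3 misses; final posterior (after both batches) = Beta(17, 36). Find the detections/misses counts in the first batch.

2 detections and 23 misses

Sequential conjugate updates are equivalent to a single update on the pooled data, so total successes = posterior α − prior α and total failures = posterior β − prior β.
Total across both batches: 17−10=7 detections, 36−10=26 misses.
Subtract the second batch: 7−5=2 detections and 26−3=23 misses.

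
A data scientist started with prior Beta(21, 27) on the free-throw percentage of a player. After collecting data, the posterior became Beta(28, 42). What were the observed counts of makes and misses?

7 makes and 15 misses

Beta is conjugate to the binomial likelihood: posterior = Beta(a+s, b+f).
So s = 28 − 21 = 7 and f = 42 − 27 = 15.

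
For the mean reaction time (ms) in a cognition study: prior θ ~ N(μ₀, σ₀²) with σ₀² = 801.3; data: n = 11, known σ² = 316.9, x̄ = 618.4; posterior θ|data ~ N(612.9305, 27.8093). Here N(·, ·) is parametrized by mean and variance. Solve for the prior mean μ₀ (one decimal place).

μ₀ = 460.8

The posterior mean is a precision-weighted average: μ_n = (τ₀μ₀ + τ_data·x̄)/(τ₀+τ_data), with τ₀=1/σ₀² and τ_data=n/σ².
Here τ₀ = 1/801.3 = 0.001248 and τ_data = 11/316.9 = 0.034711, so τ_n = 0.035959.
Rearranging for μ₀: μ₀ = (μ_n·τ_n − τ_data·x̄)/τ₀ = (612.9305·0.035959 − 0.034711·618.4) / 0.001248 = 0.575085/0.001248 ≈ 460.8.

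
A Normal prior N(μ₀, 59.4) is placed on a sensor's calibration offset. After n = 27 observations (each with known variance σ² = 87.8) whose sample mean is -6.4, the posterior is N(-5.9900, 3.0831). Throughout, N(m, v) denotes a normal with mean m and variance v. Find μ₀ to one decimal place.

μ₀ = 1.5

With known observation variance, the Normal–Normal posterior has precision τ_n = τ₀ + n/σ² and mean μ_n = (τ₀μ₀ + (n/σ²)x̄)/τ_n.
Here τ₀ = 1/59.4 = 0.016835 and τ_data = 27/87.8 = 0.307517, so τ_n = 0.324352.
Rearranging for μ₀: μ₀ = (μ_n·τ_n − τ_data·x̄)/τ₀ = (-5.9900·0.324352 − 0.307517·-6.4) / 0.016835 = 0.025240/0.016835 ≈ 1.5.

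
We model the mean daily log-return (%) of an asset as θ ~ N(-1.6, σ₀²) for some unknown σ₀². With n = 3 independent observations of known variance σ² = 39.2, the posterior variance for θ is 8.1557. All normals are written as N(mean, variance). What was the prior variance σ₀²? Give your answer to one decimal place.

For the Normal–Normal model with known σ², precisions add: τ_n = τ₀ + n/σ².
So 1/σ₀² = 1/8.1557 − 3/39.2 = 0.122614 − 0.076531 = 0.046083.
Hence σ₀² = 1/0.046083 ≈ 21.7.

σ₀² = 21.7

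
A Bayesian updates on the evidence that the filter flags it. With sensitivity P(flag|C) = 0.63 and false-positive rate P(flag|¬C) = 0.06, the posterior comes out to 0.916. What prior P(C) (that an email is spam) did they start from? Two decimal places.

P(C) = 0.51

In odds form, posterior odds = prior odds × likelihood ratio, so prior odds = posterior odds ÷ LR.
Posterior odds = 0.916/(1−0.916) = 10.9048. LR = 0.63/0.06 = 10.5000.
Prior odds = 10.9048/10.5000 = 1.0386, so P(C) = 1.0386/(1+1.0386) ≈ 0.51.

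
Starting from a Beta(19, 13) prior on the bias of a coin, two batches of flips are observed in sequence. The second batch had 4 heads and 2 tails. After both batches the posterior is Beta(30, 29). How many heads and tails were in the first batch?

Because Beta–binomial updating is additive in the counts, the combined data contributed (α_post−α_prior, β_post−β_prior) successes and failures.
Total across both batches: 30−19=11 heads, 29−13=16 tails.
Subtract the second batch: 11−4=7 heads and 16−2=14 tails.

7 heads and 14 tails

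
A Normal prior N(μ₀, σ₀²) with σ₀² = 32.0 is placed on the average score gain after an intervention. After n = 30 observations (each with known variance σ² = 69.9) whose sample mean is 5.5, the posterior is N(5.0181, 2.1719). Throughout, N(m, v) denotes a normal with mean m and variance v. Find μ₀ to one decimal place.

With known observation variance, the Normal–Normal posterior has precision τ_n = τ₀ + n/σ² and mean μ_n = (τ₀μ₀ + (n/σ²)x̄)/τ_n.
Here τ₀ = 1/32.0 = 0.031250 and τ_data = 30/69.9 = 0.429185, so τ_n = 0.460435.
Rearranging for μ₀: μ₀ = (μ_n·τ_n − τ_data·x̄)/τ₀ = (5.0181·0.460435 − 0.429185·5.5) / 0.031250 = -0.050009/0.031250 ≈ -1.6.

μ₀ = -1.6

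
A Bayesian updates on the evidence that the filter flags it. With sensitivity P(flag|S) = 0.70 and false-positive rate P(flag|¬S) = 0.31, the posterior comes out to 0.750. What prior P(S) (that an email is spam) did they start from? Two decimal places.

P(S) = 0.57

In odds form, posterior odds = prior odds × likelihood ratio, so prior odds = posterior odds ÷ LR.
Posterior odds = 0.750/(1−0.750) = 3.0000. LR = 0.70/0.31 = 2.2581.
Prior odds = 3.0000/2.2581 = 1.3286, so P(S) = 1.3286/(1+1.3286) ≈ 0.57.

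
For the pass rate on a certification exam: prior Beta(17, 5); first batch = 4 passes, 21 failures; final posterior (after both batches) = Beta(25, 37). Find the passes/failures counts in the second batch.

Because Beta–binomial updating is additive in the counts, the combined data contributed (α_post−α_prior, β_post−β_prior) successes and failures.
Total across both batches: 25−17=8 passes, 37−5=32 failures.
Subtract the first batch: 8−4=4 passes and 32−21=11 failures.

4 passes and 11 failures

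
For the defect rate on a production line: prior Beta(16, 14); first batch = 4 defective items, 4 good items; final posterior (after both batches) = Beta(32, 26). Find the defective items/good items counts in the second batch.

12 defective items and 8 good items

Because Beta–binomial updating is additive in the counts, the combined data contributed (α_post−α_prior, β_post−β_prior) successes and failures.
Total across both batches: 32−16=16 defective items, 26−14=12 good items.
Subtract the first batch: 16−4=12 defective items and 12−4=8 good items.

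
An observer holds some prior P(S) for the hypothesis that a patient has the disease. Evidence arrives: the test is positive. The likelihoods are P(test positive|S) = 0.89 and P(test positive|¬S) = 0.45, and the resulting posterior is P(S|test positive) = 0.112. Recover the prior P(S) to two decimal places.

P(S) = 0.06

In odds form, posterior odds = prior odds × likelihood ratio, so prior odds = posterior odds ÷ LR.
Posterior odds = 0.112/(1−0.112) = 0.1261. LR = 0.89/0.45 = 1.9778.
Prior odds = 0.1261/1.9778 = 0.0638, so P(S) = 0.0638/(1+0.0638) ≈ 0.06.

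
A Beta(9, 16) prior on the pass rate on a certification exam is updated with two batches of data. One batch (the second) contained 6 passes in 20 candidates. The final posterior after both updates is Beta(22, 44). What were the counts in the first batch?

7 passes and 14 failures

Sequential conjugate updates are equivalent to a single update on the pooled data, so total successes = posterior α − prior α and total failures = posterior β − prior β.
Total across both batches: 22−9=13 passes, 44−16=28 failures.
Subtract the second batch: 13−6=7 passes and 28−14=14 failures.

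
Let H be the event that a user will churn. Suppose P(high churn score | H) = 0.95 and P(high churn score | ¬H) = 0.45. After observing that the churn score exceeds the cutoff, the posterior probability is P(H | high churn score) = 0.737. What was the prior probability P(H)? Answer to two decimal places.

P(H) = 0.57

Bayes' rule in odds form gives O(H|E) = O(H)·[P(E|H)/P(E|¬H)], hence O(H) = O(H|E)/LR.
Posterior odds = 0.737/(1−0.737) = 2.8023. LR = 0.95/0.45 = 2.1111.
Prior odds = 2.8023/2.1111 = 1.3274, so P(H) = 1.3274/(1+1.3274) ≈ 0.57.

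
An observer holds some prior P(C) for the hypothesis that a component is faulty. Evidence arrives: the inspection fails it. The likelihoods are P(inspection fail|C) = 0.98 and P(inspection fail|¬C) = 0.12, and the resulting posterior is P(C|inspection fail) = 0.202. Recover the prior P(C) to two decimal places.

In odds form, posterior odds = prior odds × likelihood ratio, so prior odds = posterior odds ÷ LR.
Posterior odds = 0.202/(1−0.202) = 0.2531. LR = 0.98/0.12 = 8.1667.
Prior odds = 0.2531/8.1667 = 0.0310, so P(C) = 0.0310/(1+0.0310) ≈ 0.03.

P(C) = 0.03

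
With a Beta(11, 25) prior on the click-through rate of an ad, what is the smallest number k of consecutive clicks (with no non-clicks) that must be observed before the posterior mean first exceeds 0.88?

After k clicks and 0 non-clicks the posterior is Beta(11+k, 25), with mean (11+k)/(11+25+k).
Set (11+k)/(36+k) > 0.88 and solve: k > (0.88·36 − 11)/(1 − 0.88) = 172.333.
The smallest integer exceeding 172.333 is 173.

k = 173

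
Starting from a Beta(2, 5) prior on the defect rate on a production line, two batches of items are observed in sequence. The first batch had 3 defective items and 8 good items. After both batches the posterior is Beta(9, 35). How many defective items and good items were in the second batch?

Because Beta–binomial updating is additive in the counts, the combined data contributed (α_post−α_prior, β_post−β_prior) successes and failures.
Total across both batches: 9−2=7 defective items, 35−5=30 good items.
Subtract the first batch: 7−3=4 defective items and 30−8=22 good items.

4 defective items and 22 good items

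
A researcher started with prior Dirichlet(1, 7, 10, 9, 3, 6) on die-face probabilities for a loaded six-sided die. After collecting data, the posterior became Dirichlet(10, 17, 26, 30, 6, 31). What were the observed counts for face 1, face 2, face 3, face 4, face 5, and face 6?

For a Dirichlet(α) prior with multinomial counts c, the posterior is Dirichlet(α + c) componentwise.
Counts are posterior − prior componentwise: 10−1=9, 17−7=10, 26−10=16, 30−9=21, 6−3=3, 31−6=25.

counts (9, 10, 16, 21, 3, 25)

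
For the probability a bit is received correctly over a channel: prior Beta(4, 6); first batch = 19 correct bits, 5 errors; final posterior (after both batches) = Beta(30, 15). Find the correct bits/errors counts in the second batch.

7 correct bits and 4 errors

Because Beta–binomial updating is additive in the counts, the combined data contributed (α_post−α_prior, β_post−β_prior) successes and failures.
Total across both batches: 30−4=26 correct bits, 15−6=9 errors.
Subtract the first batch: 26−19=7 correct bits and 9−5=4 errors.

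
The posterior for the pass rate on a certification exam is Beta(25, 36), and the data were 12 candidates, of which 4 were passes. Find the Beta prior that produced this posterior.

Beta(21, 28)

Beta is conjugate to the binomial likelihood: posterior = Beta(α+s, β+f).
Subtract the data counts: 25−4=21, 36−8=28.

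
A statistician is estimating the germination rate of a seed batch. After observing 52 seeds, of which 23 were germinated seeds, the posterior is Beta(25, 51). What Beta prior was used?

A Beta(a, b) prior with s successes and f failures in binomial data gives a Beta(a+s, b+f) posterior.
Subtract the data counts: 25−23=2, 51−29=22.

Beta(2, 22)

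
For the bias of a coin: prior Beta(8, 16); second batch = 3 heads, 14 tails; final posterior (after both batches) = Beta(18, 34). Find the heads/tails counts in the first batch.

7 heads and 4 tails

Sequential conjugate updates are equivalent to a single update on the pooled data, so total successes = posterior α − prior α and total failures = posterior β − prior β.
Total across both batches: 18−8=10 heads, 34−16=18 tails.
Subtract the second batch: 10−3=7 heads and 18−14=4 tails.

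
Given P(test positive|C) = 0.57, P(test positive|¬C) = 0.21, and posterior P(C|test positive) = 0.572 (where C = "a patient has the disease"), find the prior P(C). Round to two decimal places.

In odds form, posterior odds = prior odds × likelihood ratio, so prior odds = posterior odds ÷ LR.
Posterior odds = 0.572/(1−0.572) = 1.3364. LR = 0.57/0.21 = 2.7143.
Prior odds = 1.3364/2.7143 = 0.4924, so P(C) = 0.4924/(1+0.4924) ≈ 0.33.

P(C) = 0.33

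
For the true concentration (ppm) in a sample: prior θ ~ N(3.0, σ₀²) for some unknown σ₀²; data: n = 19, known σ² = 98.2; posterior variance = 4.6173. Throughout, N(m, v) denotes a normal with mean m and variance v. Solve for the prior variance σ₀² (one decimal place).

Posterior precision equals prior precision plus data precision: 1/σ_n² = 1/σ₀² + n/σ².
So 1/σ₀² = 1/4.6173 − 19/98.2 = 0.216577 − 0.193483 = 0.023094.
Hence σ₀² = 1/0.023094 ≈ 43.3.

σ₀² = 43.3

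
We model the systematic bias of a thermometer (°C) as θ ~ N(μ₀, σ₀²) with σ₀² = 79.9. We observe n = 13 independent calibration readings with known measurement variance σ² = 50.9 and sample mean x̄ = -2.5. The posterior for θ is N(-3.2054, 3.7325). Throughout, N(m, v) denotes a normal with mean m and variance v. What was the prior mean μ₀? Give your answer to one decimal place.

μ₀ = -17.6

With known observation variance, the Normal–Normal posterior has precision τ_n = τ₀ + n/σ² and mean μ_n = (τ₀μ₀ + (n/σ²)x̄)/τ_n.
Here τ₀ = 1/79.9 = 0.012516 and τ_data = 13/50.9 = 0.255403, so τ_n = 0.267919.
Rearranging for μ₀: μ₀ = (μ_n·τ_n − τ_data·x̄)/τ₀ = (-3.2054·0.267919 − 0.255403·-2.5) / 0.012516 = -0.220280/0.012516 ≈ -17.6.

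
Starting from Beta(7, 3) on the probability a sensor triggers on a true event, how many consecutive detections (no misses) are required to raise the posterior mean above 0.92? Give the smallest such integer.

k = 28

After k detections and 0 misses the posterior is Beta(7+k, 3), with mean (7+k)/(7+3+k).
Set (7+k)/(10+k) > 0.92 and solve: k > (0.92·10 − 7)/(1 − 0.92) = 27.500.
The smallest integer exceeding 27.500 is 28, and checking k=28: (35)/(38) = 0.9211 > 0.92.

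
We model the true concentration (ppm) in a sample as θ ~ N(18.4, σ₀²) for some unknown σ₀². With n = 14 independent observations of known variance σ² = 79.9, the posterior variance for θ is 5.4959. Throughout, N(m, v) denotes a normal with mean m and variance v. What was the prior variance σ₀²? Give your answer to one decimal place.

σ₀² = 148.5

Posterior precision equals prior precision plus data precision: 1/σ_n² = 1/σ₀² + n/σ².
So 1/σ₀² = 1/5.4959 − 14/79.9 = 0.181954 − 0.175219 = 0.006735.
Hence σ₀² = 1/0.006735 ≈ 148.5.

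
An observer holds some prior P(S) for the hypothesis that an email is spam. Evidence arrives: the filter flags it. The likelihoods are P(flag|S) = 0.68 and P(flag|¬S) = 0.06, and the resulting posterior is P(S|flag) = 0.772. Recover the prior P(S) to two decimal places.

In odds form, posterior odds = prior odds × likelihood ratio, so prior odds = posterior odds ÷ LR.
Posterior odds = 0.772/(1−0.772) = 3.3860. LR = 0.68/0.06 = 11.3333.
Prior odds = 3.3860/11.3333 = 0.2988, so P(S) = 0.2988/(1+0.2988) ≈ 0.23.

P(S) = 0.23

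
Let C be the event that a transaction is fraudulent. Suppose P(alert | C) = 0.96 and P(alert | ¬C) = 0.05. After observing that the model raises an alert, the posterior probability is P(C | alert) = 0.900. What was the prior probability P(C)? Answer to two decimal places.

P(C) = 0.32

In odds form, posterior odds = prior odds × likelihood ratio, so prior odds = posterior odds ÷ LR.
Posterior odds = 0.900/(1−0.900) = 9.0000. LR = 0.96/0.05 = 19.2000.
Prior odds = 9.0000/19.2000 = 0.4688, so P(C) = 0.4688/(1+0.4688) ≈ 0.32.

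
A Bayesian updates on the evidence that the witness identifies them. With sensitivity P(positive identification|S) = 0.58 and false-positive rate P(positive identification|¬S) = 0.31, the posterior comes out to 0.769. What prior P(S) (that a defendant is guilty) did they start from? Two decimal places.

P(S) = 0.64

Bayes' rule in odds form gives O(S|E) = O(S)·[P(E|S)/P(E|¬S)], hence O(S) = O(S|E)/LR.
Posterior odds = 0.769/(1−0.769) = 3.3290. LR = 0.58/0.31 = 1.8710.
Prior odds = 3.3290/1.8710 = 1.7793, so P(S) = 1.7793/(1+1.7793) ≈ 0.64.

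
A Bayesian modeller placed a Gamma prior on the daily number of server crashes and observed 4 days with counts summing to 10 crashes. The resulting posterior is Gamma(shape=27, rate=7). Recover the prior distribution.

A Gamma(α, β) prior (rate parametrization) on a Poisson rate with n observations summing to S gives posterior Gamma(α+S, β+n).
So α = 27 − 10 = 17 and β = 7 − 4 = 3.

Gamma(shape=17, rate=3)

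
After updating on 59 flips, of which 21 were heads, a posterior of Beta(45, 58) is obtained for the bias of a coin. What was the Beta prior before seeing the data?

Beta(24, 20)

A Beta(α, β) prior with s successes and f failures in binomial data gives a Beta(α+s, β+f) posterior.
So α = 45 − 21 = 24 and β = 58 − 38 = 20.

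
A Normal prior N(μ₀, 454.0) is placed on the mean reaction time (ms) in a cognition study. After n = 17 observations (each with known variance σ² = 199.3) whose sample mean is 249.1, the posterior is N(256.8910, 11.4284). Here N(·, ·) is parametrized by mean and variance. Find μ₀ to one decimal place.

μ₀ = 558.6

The posterior mean is a precision-weighted average: μ_n = (τ₀μ₀ + τ_data·x̄)/(τ₀+τ_data), with τ₀=1/σ₀² and τ_data=n/σ².
Here τ₀ = 1/454.0 = 0.002203 and τ_data = 17/199.3 = 0.085299, so τ_n = 0.087502.
Rearranging for μ₀: μ₀ = (μ_n·τ_n − τ_data·x̄)/τ₀ = (256.8910·0.087502 − 0.085299·249.1) / 0.002203 = 1.230495/0.002203 ≈ 558.6.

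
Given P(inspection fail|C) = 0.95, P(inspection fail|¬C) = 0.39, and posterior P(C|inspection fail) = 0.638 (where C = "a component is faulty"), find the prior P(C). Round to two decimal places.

P(C) = 0.42

Bayes' rule in odds form gives O(C|E) = O(C)·[P(E|C)/P(E|¬C)], hence O(C) = O(C|E)/LR.
Posterior odds = 0.638/(1−0.638) = 1.7624. LR = 0.95/0.39 = 2.4359.
Prior odds = 1.7624/2.4359 = 0.7235, so P(C) = 0.7235/(1+0.7235) ≈ 0.42.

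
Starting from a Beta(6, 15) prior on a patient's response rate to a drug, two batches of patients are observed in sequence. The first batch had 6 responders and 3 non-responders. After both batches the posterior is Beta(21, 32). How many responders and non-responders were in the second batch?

Sequential conjugate updates are equivalent to a single update on the pooled data, so total successes = posterior α − prior α and total failures = posterior β − prior β.
Total across both batches: 21−6=15 responders, 32−15=17 non-responders.
Subtract the first batch: 15−6=9 responders and 17−3=14 non-responders.

9 responders and 14 non-responders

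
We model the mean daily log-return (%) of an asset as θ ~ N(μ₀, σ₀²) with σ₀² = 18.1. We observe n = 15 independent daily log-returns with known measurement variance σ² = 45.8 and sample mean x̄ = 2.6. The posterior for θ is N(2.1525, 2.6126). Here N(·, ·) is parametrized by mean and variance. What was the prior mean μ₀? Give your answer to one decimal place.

The posterior mean is a precision-weighted average: μ_n = (τ₀μ₀ + τ_data·x̄)/(τ₀+τ_data), with τ₀=1/σ₀² and τ_data=n/σ².
Here τ₀ = 1/18.1 = 0.055249 and τ_data = 15/45.8 = 0.327511, so τ_n = 0.382760.
Rearranging for μ₀: μ₀ = (μ_n·τ_n − τ_data·x̄)/τ₀ = (2.1525·0.382760 − 0.327511·2.6) / 0.055249 = -0.027638/0.055249 ≈ -0.5.

μ₀ = -0.5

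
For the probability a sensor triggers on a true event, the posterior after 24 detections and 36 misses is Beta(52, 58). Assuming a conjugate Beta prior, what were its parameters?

A Beta(α, β) prior with s successes and f failures in binomial data gives a Beta(α+s, β+f) posterior.
So α = 52 − 24 = 28 and β = 58 − 36 = 22.

Beta(28, 22)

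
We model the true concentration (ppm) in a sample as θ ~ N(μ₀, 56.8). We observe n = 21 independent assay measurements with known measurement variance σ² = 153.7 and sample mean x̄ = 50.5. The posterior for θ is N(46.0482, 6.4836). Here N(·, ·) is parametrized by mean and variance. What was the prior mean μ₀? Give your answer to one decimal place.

μ₀ = 11.5

The posterior mean is a precision-weighted average: μ_n = (τ₀μ₀ + τ_data·x̄)/(τ₀+τ_data), with τ₀=1/σ₀² and τ_data=n/σ².
Here τ₀ = 1/56.8 = 0.017606 and τ_data = 21/153.7 = 0.136630, so τ_n = 0.154236.
Rearranging for μ₀: μ₀ = (μ_n·τ_n − τ_data·x̄)/τ₀ = (46.0482·0.154236 − 0.136630·50.5) / 0.017606 = 0.202475/0.017606 ≈ 11.5.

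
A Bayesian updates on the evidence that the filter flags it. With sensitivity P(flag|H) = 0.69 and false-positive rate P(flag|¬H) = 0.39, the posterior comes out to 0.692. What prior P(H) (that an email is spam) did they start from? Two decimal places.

In odds form, posterior odds = prior odds × likelihood ratio, so prior odds = posterior odds ÷ LR.
Posterior odds = 0.692/(1−0.692) = 2.2468. LR = 0.69/0.39 = 1.7692.
Prior odds = 2.2468/1.7692 = 1.2700, so P(H) = 1.2700/(1+1.2700) ≈ 0.56.

P(H) = 0.56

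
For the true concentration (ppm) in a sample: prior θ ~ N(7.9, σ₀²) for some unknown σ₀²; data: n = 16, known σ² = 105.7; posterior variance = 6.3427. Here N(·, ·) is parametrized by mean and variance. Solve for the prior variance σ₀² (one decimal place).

Posterior precision equals prior precision plus data precision: 1/σ_n² = 1/σ₀² + n/σ².
So 1/σ₀² = 1/6.3427 − 16/105.7 = 0.157662 − 0.151372 = 0.006290.
Hence σ₀² = 1/0.006290 ≈ 159.0.

σ₀² = 159.0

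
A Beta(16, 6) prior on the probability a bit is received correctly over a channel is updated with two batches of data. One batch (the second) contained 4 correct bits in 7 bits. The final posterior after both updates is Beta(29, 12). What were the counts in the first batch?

9 correct bits and 3 errors

Because Beta–binomial updating is additive in the counts, the combined data contributed (α_post−α_prior, β_post−β_prior) successes and failures.
Total across both batches: 29−16=13 correct bits, 12−6=6 errors.
Subtract the second batch: 13−4=9 correct bits and 6−3=3 errors.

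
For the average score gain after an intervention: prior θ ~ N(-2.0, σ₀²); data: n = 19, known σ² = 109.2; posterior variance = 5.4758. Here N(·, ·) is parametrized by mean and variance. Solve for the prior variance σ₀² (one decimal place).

For the Normal–Normal model with known σ², precisions add: τ_n = τ₀ + n/σ².
So 1/σ₀² = 1/5.4758 − 19/109.2 = 0.182622 − 0.173993 = 0.008629.
Hence σ₀² = 1/0.008629 ≈ 115.9.

σ₀² = 115.9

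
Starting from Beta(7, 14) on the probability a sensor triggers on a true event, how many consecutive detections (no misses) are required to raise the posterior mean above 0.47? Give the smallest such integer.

k = 6

After k detections and 0 misses the posterior is Beta(7+k, 14), with mean (7+k)/(7+14+k).
Set (7+k)/(21+k) > 0.47 and solve: k > (0.47·21 − 7)/(1 − 0.47) = 5.415.
The smallest integer exceeding 5.415 is 6, and checking k=6: (13)/(27) = 0.4815 > 0.47.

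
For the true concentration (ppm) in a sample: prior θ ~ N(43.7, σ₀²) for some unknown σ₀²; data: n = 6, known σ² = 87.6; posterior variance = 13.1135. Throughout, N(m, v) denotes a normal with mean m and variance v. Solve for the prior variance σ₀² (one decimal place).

Posterior precision equals prior precision plus data precision: 1/σ_n² = 1/σ₀² + n/σ².
So 1/σ₀² = 1/13.1135 − 6/87.6 = 0.076257 − 0.068493 = 0.007764.
Hence σ₀² = 1/0.007764 ≈ 128.8.

σ₀² = 128.8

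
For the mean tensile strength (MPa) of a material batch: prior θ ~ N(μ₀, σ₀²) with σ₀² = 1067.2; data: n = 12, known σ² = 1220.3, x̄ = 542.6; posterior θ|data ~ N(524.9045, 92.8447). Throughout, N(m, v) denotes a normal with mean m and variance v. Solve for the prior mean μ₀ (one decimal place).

μ₀ = 339.2

With known observation variance, the Normal–Normal posterior has precision τ_n = τ₀ + n/σ² and mean μ_n = (τ₀μ₀ + (n/σ²)x̄)/τ_n.
Here τ₀ = 1/1067.2 = 0.000937 and τ_data = 12/1220.3 = 0.009834, so τ_n = 0.010771.
Rearranging for μ₀: μ₀ = (μ_n·τ_n − τ_data·x̄)/τ₀ = (524.9045·0.010771 − 0.009834·542.6) / 0.000937 = 0.317818/0.000937 ≈ 339.2.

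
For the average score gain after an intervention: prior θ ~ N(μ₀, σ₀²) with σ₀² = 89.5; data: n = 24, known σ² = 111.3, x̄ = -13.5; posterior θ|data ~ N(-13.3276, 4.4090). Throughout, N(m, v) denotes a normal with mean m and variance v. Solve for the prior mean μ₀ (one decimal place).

μ₀ = -10.0

With known observation variance, the Normal–Normal posterior has precision τ_n = τ₀ + n/σ² and mean μ_n = (τ₀μ₀ + (n/σ²)x̄)/τ_n.
Here τ₀ = 1/89.5 = 0.011173 and τ_data = 24/111.3 = 0.215633, so τ_n = 0.226806.
Rearranging for μ₀: μ₀ = (μ_n·τ_n − τ_data·x̄)/τ₀ = (-13.3276·0.226806 − 0.215633·-13.5) / 0.011173 = -0.111734/0.011173 ≈ -10.0.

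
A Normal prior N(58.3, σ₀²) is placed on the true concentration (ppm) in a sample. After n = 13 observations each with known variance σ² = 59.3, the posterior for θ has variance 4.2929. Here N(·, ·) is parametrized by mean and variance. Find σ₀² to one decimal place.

σ₀² = 72.9

Posterior precision equals prior precision plus data precision: 1/σ_n² = 1/σ₀² + n/σ².
So 1/σ₀² = 1/4.2929 − 13/59.3 = 0.232943 − 0.219224 = 0.013719.
Hence σ₀² = 1/0.013719 ≈ 72.9.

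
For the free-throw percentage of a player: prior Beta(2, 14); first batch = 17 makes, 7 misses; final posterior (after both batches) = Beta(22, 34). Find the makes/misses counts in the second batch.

Sequential conjugate updates are equivalent to a single update on the pooled data, so total successes = posterior α − prior α and total failures = posterior β − prior β.
Total across both batches: 22−2=20 makes, 34−14=20 misses.
Subtract the first batch: 20−17=3 makes and 20−7=13 misses.

3 makes and 13 misses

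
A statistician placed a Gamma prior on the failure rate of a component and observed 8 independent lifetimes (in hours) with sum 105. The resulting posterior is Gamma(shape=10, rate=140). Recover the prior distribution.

Gamma(shape=2, rate=35)

Gamma–exponential conjugacy: posterior shape = α + n, posterior rate = β + Σtᵢ.
So α = 10 − 8 = 2 and β = 140 − 105 = 35.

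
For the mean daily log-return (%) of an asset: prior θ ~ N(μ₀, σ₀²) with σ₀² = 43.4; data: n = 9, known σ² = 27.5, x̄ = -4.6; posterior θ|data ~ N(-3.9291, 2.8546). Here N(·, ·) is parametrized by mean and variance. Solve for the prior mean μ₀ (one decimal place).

μ₀ = 5.6

The posterior mean is a precision-weighted average: μ_n = (τ₀μ₀ + τ_data·x̄)/(τ₀+τ_data), with τ₀=1/σ₀² and τ_data=n/σ².
Here τ₀ = 1/43.4 = 0.023041 and τ_data = 9/27.5 = 0.327273, so τ_n = 0.350314.
Rearranging for μ₀: μ₀ = (μ_n·τ_n − τ_data·x̄)/τ₀ = (-3.9291·0.350314 − 0.327273·-4.6) / 0.023041 = 0.129037/0.023041 ≈ 5.6.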